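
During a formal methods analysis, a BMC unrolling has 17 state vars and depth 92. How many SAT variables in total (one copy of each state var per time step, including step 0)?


BMC unrolls to depth k, creating one copy of each state var for steps 0..k.
Step count = 92 + 1 = 93 (steps 0 through 92)
Vars per step = 17
Total = 17 * 93 = 1581

1581


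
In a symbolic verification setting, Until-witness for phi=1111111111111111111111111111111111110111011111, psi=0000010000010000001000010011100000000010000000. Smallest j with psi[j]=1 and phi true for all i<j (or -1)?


(phi U psi) at 0: need smallest j with psi[j]=1 and phi[i]=1 for all i in [0,j).
Scan from step 0:
  step 0: phi=1, psi=0 -> continue
  step 1: phi=1, psi=0 -> continue
  step 2: phi=1, psi=0 -> continue
  step 3: phi=1, psi=0 -> continue
  step 5: psi=1 and phi held for [0,5) -> witness found
Witness step = 5

5


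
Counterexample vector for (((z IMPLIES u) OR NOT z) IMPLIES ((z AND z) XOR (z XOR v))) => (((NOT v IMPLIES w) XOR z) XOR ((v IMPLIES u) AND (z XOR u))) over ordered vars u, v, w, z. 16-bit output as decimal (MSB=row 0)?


F1 = (((z IMPLIES u) OR NOT z) IMPLIES ((z AND z) XOR (z XOR v)))
F2 = (((NOT v IMPLIES w) XOR z) XOR ((v IMPLIES u) AND (z XOR u)))
Counterexample to F1=>F2 is where F1=1 and F2=0.
Evaluate each row (bits = u,v,w,z, MSB first):
  row 0 [0000]: F1=0 F2=0 -> F1&~F2 -> 0
  row 1 [0001]: F1=1 F2=0 -> F1&~F2 -> 1
  row 2 [0010]: F1=0 F2=1 -> F1&~F2 -> 0
  row 3 [0011]: F1=1 F2=1 -> F1&~F2 -> 0
  row 4 [0100]: F1=1 F2=1 -> F1&~F2 -> 0
  row 5 [0101]: F1=1 F2=0 -> F1&~F2 -> 1
  row 6 [0110]: F1=1 F2=1 -> F1&~F2 -> 0
  row 7 [0111]: F1=1 F2=0 -> F1&~F2 -> 1
  row 8 [1000]: F1=0 F2=1 -> F1&~F2 -> 0
  row 9 [1001]: F1=0 F2=1 -> F1&~F2 -> 0
  row 10 [1010]: F1=0 F2=0 -> F1&~F2 -> 0
  row 11 [1011]: F1=0 F2=0 -> F1&~F2 -> 0
  row 12 [1100]: F1=1 F2=0 -> F1&~F2 -> 1
  row 13 [1101]: F1=1 F2=0 -> F1&~F2 -> 1
  row 14 [1110]: F1=1 F2=0 -> F1&~F2 -> 1
  row 15 [1111]: F1=1 F2=0 -> F1&~F2 -> 1
Full result column, 4 rows per line (u,v fixed per line; w,z runs 00..11 left to right):
  rows 0-3 [u,v=00]: 0100  = hex 4
  rows 4-7 [u,v=01]: 0101  = hex 5
  rows 8-11 [u,v=10]: 0000  = hex 0
  rows 12-15 [u,v=11]: 1111  = hex F
Counterexample vector (row 0 .. row 15) = 0100010100001111
Output column grouped in 4s = 0100 0101 0000 1111 = 0x450F
Convert to decimal digit by digit (value = value*16 + digit):
  4 -> 4
  4*16 + 5 = 69
  69*16 + 0 = 1104
  1104*16 + 15 (F) = 17679
Decimal = 17679

17679


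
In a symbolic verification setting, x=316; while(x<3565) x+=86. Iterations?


Step 1: x goes from 316 toward 3565 by 86; the body runs while x<3565, so iterations = ceil((bound-start)/step)
Step 2: Distance=3249
Step 3: ceil(3249/86)=38

38


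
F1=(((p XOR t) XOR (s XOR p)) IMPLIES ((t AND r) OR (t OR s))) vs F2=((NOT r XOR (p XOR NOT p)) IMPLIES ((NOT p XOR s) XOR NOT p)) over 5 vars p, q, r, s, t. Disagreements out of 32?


F1 = (((p XOR t) XOR (s XOR p)) IMPLIES ((t AND r) OR (t OR s)))
F2 = ((NOT r XOR (p XOR NOT p)) IMPLIES ((NOT p XOR s) XOR NOT p))
Evaluate both on each of 32 rows (bits = p,q,r,s,t):
  row 0 [00000]: F1=1 F2=1 -> 0
  row 1 [00001]: F1=1 F2=1 -> 0
  row 2 [00010]: F1=1 F2=1 -> 0
  row 3 [00011]: F1=1 F2=1 -> 0
  row 4 [00100]: F1=1 F2=0 (differ) -> 1
  row 5 [00101]: F1=1 F2=0 (differ) -> 1
  row 6 [00110]: F1=1 F2=1 -> 0
  row 7 [00111]: F1=1 F2=1 -> 0
  row 8 [01000]: F1=1 F2=1 -> 0
  row 9 [01001]: F1=1 F2=1 -> 0
  row 10 [01010]: F1=1 F2=1 -> 0
  row 11 [01011]: F1=1 F2=1 -> 0
  row 12 [01100]: F1=1 F2=0 (differ) -> 1
  row 13 [01101]: F1=1 F2=0 (differ) -> 1
  row 14 [01110]: F1=1 F2=1 -> 0
  row 15 [01111]: F1=1 F2=1 -> 0
  row 16 [10000]: F1=1 F2=1 -> 0
  row 17 [10001]: F1=1 F2=1 -> 0
  row 18 [10010]: F1=1 F2=1 -> 0
  row 19 [10011]: F1=1 F2=1 -> 0
  row 20 [10100]: F1=1 F2=0 (differ) -> 1
  row 21 [10101]: F1=1 F2=0 (differ) -> 1
  row 22 [10110]: F1=1 F2=1 -> 0
  row 23 [10111]: F1=1 F2=1 -> 0
  row 24 [11000]: F1=1 F2=1 -> 0
  row 25 [11001]: F1=1 F2=1 -> 0
  row 26 [11010]: F1=1 F2=1 -> 0
  row 27 [11011]: F1=1 F2=1 -> 0
  row 28 [11100]: F1=1 F2=0 (differ) -> 1
  row 29 [11101]: F1=1 F2=0 (differ) -> 1
  row 30 [11110]: F1=1 F2=1 -> 0
  row 31 [11111]: F1=1 F2=1 -> 0
Full result column, 8 rows per line (p,q fixed per line; r,s,t runs 000..111 left to right):
  rows 0-7 [p,q=00]: 00001100  (ones: 2)
  rows 8-15 [p,q=01]: 00001100  (ones: 2)
  rows 16-23 [p,q=10]: 00001100  (ones: 2)
  rows 24-31 [p,q=11]: 00001100  (ones: 2)
Disagreements = 2+2+2+2 = 8

8


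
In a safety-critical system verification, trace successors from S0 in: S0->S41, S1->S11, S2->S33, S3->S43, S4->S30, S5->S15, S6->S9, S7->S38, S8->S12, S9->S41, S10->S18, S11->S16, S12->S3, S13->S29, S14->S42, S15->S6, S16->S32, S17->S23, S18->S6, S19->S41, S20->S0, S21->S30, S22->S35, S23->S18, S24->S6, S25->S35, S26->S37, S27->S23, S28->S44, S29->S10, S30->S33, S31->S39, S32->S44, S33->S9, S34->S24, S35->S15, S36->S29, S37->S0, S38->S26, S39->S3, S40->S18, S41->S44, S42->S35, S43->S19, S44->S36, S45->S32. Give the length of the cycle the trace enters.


Trace from S0 until a state repeats:
  S0 -> S41 -> S44 -> S36 -> S29 -> S10 -> S18 -> S6 -> S9 -> S41
S41 first seen at step 1, revisited at step 9.
Cycle length = 9 - 1 = 8

8


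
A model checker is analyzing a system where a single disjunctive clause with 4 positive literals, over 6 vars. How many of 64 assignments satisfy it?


Step 1: Total=2^6=64
Step 2: Unsat when all 4 false: 2^2=4
Step 3: Sat=64-4=60

60


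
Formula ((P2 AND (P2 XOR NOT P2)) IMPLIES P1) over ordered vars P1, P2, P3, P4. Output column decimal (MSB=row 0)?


Formula: ((P2 AND (P2 XOR NOT P2)) IMPLIES P1) over P1, P2, P3, P4 (16 rows)
Evaluate each row (bits = P1,P2,P3,P4, MSB first):
  row 0 [0000]: ((0 AND (0 XOR NOT 0)) IMPLIES 0) -> 1
  row 1 [0001]: ((0 AND (0 XOR NOT 0)) IMPLIES 0) -> 1
  row 2 [0010]: ((0 AND (0 XOR NOT 0)) IMPLIES 0) -> 1
  row 3 [0011]: ((0 AND (0 XOR NOT 0)) IMPLIES 0) -> 1
  row 4 [0100]: ((1 AND (1 XOR NOT 1)) IMPLIES 0) -> 0
  row 5 [0101]: ((1 AND (1 XOR NOT 1)) IMPLIES 0) -> 0
  row 6 [0110]: ((1 AND (1 XOR NOT 1)) IMPLIES 0) -> 0
  row 7 [0111]: ((1 AND (1 XOR NOT 1)) IMPLIES 0) -> 0
  row 8 [1000]: ((0 AND (0 XOR NOT 0)) IMPLIES 1) -> 1
  row 9 [1001]: ((0 AND (0 XOR NOT 0)) IMPLIES 1) -> 1
  row 10 [1010]: ((0 AND (0 XOR NOT 0)) IMPLIES 1) -> 1
  row 11 [1011]: ((0 AND (0 XOR NOT 0)) IMPLIES 1) -> 1
  row 12 [1100]: ((1 AND (1 XOR NOT 1)) IMPLIES 1) -> 1
  row 13 [1101]: ((1 AND (1 XOR NOT 1)) IMPLIES 1) -> 1
  row 14 [1110]: ((1 AND (1 XOR NOT 1)) IMPLIES 1) -> 1
  row 15 [1111]: ((1 AND (1 XOR NOT 1)) IMPLIES 1) -> 1
Full result column, 4 rows per line (P1,P2 fixed per line; P3,P4 runs 00..11 left to right):
  rows 0-3 [P1,P2=00]: 1111  = hex F
  rows 4-7 [P1,P2=01]: 0000  = hex 0
  rows 8-11 [P1,P2=10]: 1111  = hex F
  rows 12-15 [P1,P2=11]: 1111  = hex F
Output column (row 0 .. row 15) = 1111000011111111
Output column grouped in 4s = 1111 0000 1111 1111 = 0xF0FF
Convert to decimal digit by digit (value = value*16 + digit):
  F -> 15
  15*16 + 0 = 240
  240*16 + 15 (F) = 3855
  3855*16 + 15 (F) = 61695
Decimal = 61695

61695


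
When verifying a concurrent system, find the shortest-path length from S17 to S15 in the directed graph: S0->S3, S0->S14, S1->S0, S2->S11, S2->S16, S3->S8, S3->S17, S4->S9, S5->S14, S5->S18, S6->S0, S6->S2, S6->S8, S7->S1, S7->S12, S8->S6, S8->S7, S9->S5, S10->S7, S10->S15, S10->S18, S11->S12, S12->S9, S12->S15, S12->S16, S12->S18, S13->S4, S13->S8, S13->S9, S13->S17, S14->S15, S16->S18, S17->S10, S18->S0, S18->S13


BFS layer-by-layer from S17:
  dist 0: {S17}
  dist 1: {S10}
  dist 2: {S7, S15, S18}
  -> S15 reached at distance 2
Shortest path length = 2

2


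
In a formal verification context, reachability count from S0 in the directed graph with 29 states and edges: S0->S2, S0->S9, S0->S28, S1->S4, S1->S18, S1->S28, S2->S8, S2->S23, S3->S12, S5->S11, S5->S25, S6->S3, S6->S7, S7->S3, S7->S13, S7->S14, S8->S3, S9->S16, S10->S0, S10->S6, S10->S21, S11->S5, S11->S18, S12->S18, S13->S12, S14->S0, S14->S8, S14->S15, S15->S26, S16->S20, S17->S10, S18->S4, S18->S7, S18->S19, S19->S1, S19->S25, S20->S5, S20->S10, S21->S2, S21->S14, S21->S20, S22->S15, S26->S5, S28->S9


BFS from S0:
  layer 0: {S0}
  layer 1: {S2, S9, S28}
  layer 2: {S8, S16, S23}
  layer 3: {S3, S20}
  layer 4: {S5, S10, S12}
  layer 5: {S6, S11, S18, S21, S25}
  layer 6: {S4, S7, S14, S19}
  layer 7: {S1, S13, S15}
  layer 8: {S26}
Reachable set: {S0, S1, S2, S3, S4, S5, S6, S7, S8, S9, S10, S11, S12, S13, S14, S15, S16, S18, S19, S20, S21, S23, S25, S26, S28}
Count = 25

25


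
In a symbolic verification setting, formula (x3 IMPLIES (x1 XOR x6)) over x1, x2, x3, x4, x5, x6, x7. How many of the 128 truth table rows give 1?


Formula: (x3 IMPLIES (x1 XOR x6)) over 7 vars (128 rows)
Evaluate each row (x1, x2, x3, x4, x5, x6, x7 as bits, MSB first):
  row 0 [0000000]: (0 IMPLIES (0 XOR 0)) -> 1
  row 1 [0000001]: (0 IMPLIES (0 XOR 0)) -> 1
  row 2 [0000010]: (0 IMPLIES (0 XOR 1)) -> 1
  row 3 [0000011]: (0 IMPLIES (0 XOR 1)) -> 1
  row 4 [0000100]: (0 IMPLIES (0 XOR 0)) -> 1
  (every remaining row is evaluated the same way; all 128 results are listed next)
Full result column, 8 rows per line (x1,x2,x3,x4 fixed per line; x5,x6,x7 runs 000..111 left to right):
  rows 0-7 [x1,x2,x3,x4=0000]: 11111111  (ones: 8)
  rows 8-15 [x1,x2,x3,x4=0001]: 11111111  (ones: 8)
  rows 16-23 [x1,x2,x3,x4=0010]: 00110011  (ones: 4)
  rows 24-31 [x1,x2,x3,x4=0011]: 00110011  (ones: 4)
  rows 32-39 [x1,x2,x3,x4=0100]: 11111111  (ones: 8)
  rows 40-47 [x1,x2,x3,x4=0101]: 11111111  (ones: 8)
  rows 48-55 [x1,x2,x3,x4=0110]: 00110011  (ones: 4)
  rows 56-63 [x1,x2,x3,x4=0111]: 00110011  (ones: 4)
  rows 64-71 [x1,x2,x3,x4=1000]: 11111111  (ones: 8)
  rows 72-79 [x1,x2,x3,x4=1001]: 11111111  (ones: 8)
  rows 80-87 [x1,x2,x3,x4=1010]: 11001100  (ones: 4)
  rows 88-95 [x1,x2,x3,x4=1011]: 11001100  (ones: 4)
  rows 96-103 [x1,x2,x3,x4=1100]: 11111111  (ones: 8)
  rows 104-111 [x1,x2,x3,x4=1101]: 11111111  (ones: 8)
  rows 112-119 [x1,x2,x3,x4=1110]: 11001100  (ones: 4)
  rows 120-127 [x1,x2,x3,x4=1111]: 11001100  (ones: 4)
Count of 1-rows = 8+8+4+4+8+8+4+4+8+8+4+4+8+8+4+4 = 96

96


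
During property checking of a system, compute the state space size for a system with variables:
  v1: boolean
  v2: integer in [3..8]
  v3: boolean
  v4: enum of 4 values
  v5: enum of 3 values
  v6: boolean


State space = product of domain sizes of all variables.
Domain sizes:
  v1 (boolean): 2
  v2 (integer in [3..8]): 6
  v3 (boolean): 2
  v4 (enum of 4 values): 4
  v5 (enum of 3 values): 3
  v6 (boolean): 2
Product = 2 * 6 * 2 * 4 * 3 * 2 = 576

576


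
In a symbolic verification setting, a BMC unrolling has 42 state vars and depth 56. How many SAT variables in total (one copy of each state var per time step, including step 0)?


BMC unrolls to depth k, creating one copy of each state var for steps 0..k.
Step count = 56 + 1 = 57 (steps 0 through 56)
Vars per step = 42
Total = 42 * 57 = 2394

2394


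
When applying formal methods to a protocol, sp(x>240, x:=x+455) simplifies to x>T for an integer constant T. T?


Formula: sp(P, x:=E) = exists old_x. (x = E[old_x/x]) AND P[old_x/x] (old_x is the value of x before the assignment; eliminate old_x by solving x = E[old_x/x] for old_x)
Step 1: Precondition P: x>240, i.e. old_x > 240
Step 2: Assignment gives x = old_x + 455, so old_x = x - 455
Step 3: Substitute into P: x - 455 > 240
Step 4: Simplify: x > 240+455 = 695

695


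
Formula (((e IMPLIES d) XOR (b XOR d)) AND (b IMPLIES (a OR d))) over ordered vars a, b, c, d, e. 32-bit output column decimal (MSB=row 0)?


Formula: (((e IMPLIES d) XOR (b XOR d)) AND (b IMPLIES (a OR d))) over a, b, c, d, e (32 rows)
Evaluate each row (bits = a,b,c,d,e, MSB first):
  row 0 [00000]: (((0 IMPLIES 0) XOR (0 XOR 0)) AND (0 IMPLIES (0 OR 0))) -> 1
  row 1 [00001]: (((1 IMPLIES 0) XOR (0 XOR 0)) AND (0 IMPLIES (0 OR 0))) -> 0
  row 2 [00010]: (((0 IMPLIES 1) XOR (0 XOR 1)) AND (0 IMPLIES (0 OR 1))) -> 0
  row 3 [00011]: (((1 IMPLIES 1) XOR (0 XOR 1)) AND (0 IMPLIES (0 OR 1))) -> 0
  row 4 [00100]: (((0 IMPLIES 0) XOR (0 XOR 0)) AND (0 IMPLIES (0 OR 0))) -> 1
  row 5 [00101]: (((1 IMPLIES 0) XOR (0 XOR 0)) AND (0 IMPLIES (0 OR 0))) -> 0
  row 6 [00110]: (((0 IMPLIES 1) XOR (0 XOR 1)) AND (0 IMPLIES (0 OR 1))) -> 0
  row 7 [00111]: (((1 IMPLIES 1) XOR (0 XOR 1)) AND (0 IMPLIES (0 OR 1))) -> 0
  row 8 [01000]: (((0 IMPLIES 0) XOR (1 XOR 0)) AND (1 IMPLIES (0 OR 0))) -> 0
  row 9 [01001]: (((1 IMPLIES 0) XOR (1 XOR 0)) AND (1 IMPLIES (0 OR 0))) -> 0
  row 10 [01010]: (((0 IMPLIES 1) XOR (1 XOR 1)) AND (1 IMPLIES (0 OR 1))) -> 1
  row 11 [01011]: (((1 IMPLIES 1) XOR (1 XOR 1)) AND (1 IMPLIES (0 OR 1))) -> 1
  row 12 [01100]: (((0 IMPLIES 0) XOR (1 XOR 0)) AND (1 IMPLIES (0 OR 0))) -> 0
  row 13 [01101]: (((1 IMPLIES 0) XOR (1 XOR 0)) AND (1 IMPLIES (0 OR 0))) -> 0
  row 14 [01110]: (((0 IMPLIES 1) XOR (1 XOR 1)) AND (1 IMPLIES (0 OR 1))) -> 1
  row 15 [01111]: (((1 IMPLIES 1) XOR (1 XOR 1)) AND (1 IMPLIES (0 OR 1))) -> 1
  row 16 [10000]: (((0 IMPLIES 0) XOR (0 XOR 0)) AND (0 IMPLIES (1 OR 0))) -> 1
  row 17 [10001]: (((1 IMPLIES 0) XOR (0 XOR 0)) AND (0 IMPLIES (1 OR 0))) -> 0
  row 18 [10010]: (((0 IMPLIES 1) XOR (0 XOR 1)) AND (0 IMPLIES (1 OR 1))) -> 0
  row 19 [10011]: (((1 IMPLIES 1) XOR (0 XOR 1)) AND (0 IMPLIES (1 OR 1))) -> 0
  row 20 [10100]: (((0 IMPLIES 0) XOR (0 XOR 0)) AND (0 IMPLIES (1 OR 0))) -> 1
  row 21 [10101]: (((1 IMPLIES 0) XOR (0 XOR 0)) AND (0 IMPLIES (1 OR 0))) -> 0
  row 22 [10110]: (((0 IMPLIES 1) XOR (0 XOR 1)) AND (0 IMPLIES (1 OR 1))) -> 0
  row 23 [10111]: (((1 IMPLIES 1) XOR (0 XOR 1)) AND (0 IMPLIES (1 OR 1))) -> 0
  row 24 [11000]: (((0 IMPLIES 0) XOR (1 XOR 0)) AND (1 IMPLIES (1 OR 0))) -> 0
  row 25 [11001]: (((1 IMPLIES 0) XOR (1 XOR 0)) AND (1 IMPLIES (1 OR 0))) -> 1
  row 26 [11010]: (((0 IMPLIES 1) XOR (1 XOR 1)) AND (1 IMPLIES (1 OR 1))) -> 1
  row 27 [11011]: (((1 IMPLIES 1) XOR (1 XOR 1)) AND (1 IMPLIES (1 OR 1))) -> 1
  row 28 [11100]: (((0 IMPLIES 0) XOR (1 XOR 0)) AND (1 IMPLIES (1 OR 0))) -> 0
  row 29 [11101]: (((1 IMPLIES 0) XOR (1 XOR 0)) AND (1 IMPLIES (1 OR 0))) -> 1
  row 30 [11110]: (((0 IMPLIES 1) XOR (1 XOR 1)) AND (1 IMPLIES (1 OR 1))) -> 1
  row 31 [11111]: (((1 IMPLIES 1) XOR (1 XOR 1)) AND (1 IMPLIES (1 OR 1))) -> 1
Full result column, 4 rows per line (a,b,c fixed per line; d,e runs 00..11 left to right):
  rows 0-3 [a,b,c=000]: 1000  = hex 8
  rows 4-7 [a,b,c=001]: 1000  = hex 8
  rows 8-11 [a,b,c=010]: 0011  = hex 3
  rows 12-15 [a,b,c=011]: 0011  = hex 3
  rows 16-19 [a,b,c=100]: 1000  = hex 8
  rows 20-23 [a,b,c=101]: 1000  = hex 8
  rows 24-27 [a,b,c=110]: 0111  = hex 7
  rows 28-31 [a,b,c=111]: 0111  = hex 7
Output column (row 0 .. row 31) = 10001000001100111000100001110111
Output column grouped in 4s = 1000 1000 0011 0011 1000 1000 0111 0111 = 0x88338877
Convert to decimal digit by digit (value = value*16 + digit):
  8 -> 8
  8*16 + 8 = 136
  136*16 + 3 = 2179
  2179*16 + 3 = 34867
  34867*16 + 8 = 557880
  557880*16 + 8 = 8926088
  8926088*16 + 7 = 142817415
  142817415*16 + 7 = 2285078647
Decimal = 2285078647

2285078647


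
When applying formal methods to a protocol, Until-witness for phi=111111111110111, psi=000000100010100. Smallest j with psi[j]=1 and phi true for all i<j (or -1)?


(phi U psi) at 0: need smallest j with psi[j]=1 and phi[i]=1 for all i in [0,j).
Scan from step 0:
  step 0: phi=1, psi=0 -> continue
  step 1: phi=1, psi=0 -> continue
  step 2: phi=1, psi=0 -> continue
  step 3: phi=1, psi=0 -> continue
  step 6: psi=1 and phi held for [0,6) -> witness found
Witness step = 6

6


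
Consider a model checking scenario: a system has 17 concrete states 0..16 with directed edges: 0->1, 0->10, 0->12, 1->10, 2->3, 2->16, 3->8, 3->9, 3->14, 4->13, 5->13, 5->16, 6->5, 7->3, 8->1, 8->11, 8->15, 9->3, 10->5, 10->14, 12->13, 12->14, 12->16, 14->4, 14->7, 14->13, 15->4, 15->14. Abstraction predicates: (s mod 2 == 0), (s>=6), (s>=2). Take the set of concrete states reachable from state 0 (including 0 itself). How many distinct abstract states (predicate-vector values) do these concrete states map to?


BFS from 0:
Concrete reachable: {0, 1, 3, 4, 5, 7, 8, 9, 10, 11, 12, 13, 14, 15, 16}
Abstract via predicates (s mod 2 == 0), (s>=6), (s>=2):
  (0,0,0) <- {1}
  (0,0,1) <- {3, 5}
  (0,1,1) <- {7, 9, 11, 13, 15}
  (1,0,0) <- {0}
  (1,0,1) <- {4}
  (1,1,1) <- {8, 10, 12, 14, 16}
Distinct abstract states = 6

6


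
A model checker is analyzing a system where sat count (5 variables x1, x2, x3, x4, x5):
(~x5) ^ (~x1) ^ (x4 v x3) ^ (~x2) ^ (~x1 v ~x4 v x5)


CNF with 5 clauses over 5 vars (32 assignments).
An assignment satisfies CNF iff every clause has >=1 true literal.
Check each row (bits = x1,x2,x3,x4,x5; clause T/F shown):
  row 0 [00000]: clauses=TTFTT -> 0
  row 1 [00001]: clauses=FTFTT -> 0
  row 2 [00010]: clauses=TTTTT -> 1
  row 3 [00011]: clauses=FTTTT -> 0
  row 4 [00100]: clauses=TTTTT -> 1
  row 5 [00101]: clauses=FTTTT -> 0
  row 6 [00110]: clauses=TTTTT -> 1
  row 7 [00111]: clauses=FTTTT -> 0
  row 8 [01000]: clauses=TTFFT -> 0
  row 9 [01001]: clauses=FTFFT -> 0
  row 10 [01010]: clauses=TTTFT -> 0
  row 11 [01011]: clauses=FTTFT -> 0
  row 12 [01100]: clauses=TTTFT -> 0
  row 13 [01101]: clauses=FTTFT -> 0
  row 14 [01110]: clauses=TTTFT -> 0
  row 15 [01111]: clauses=FTTFT -> 0
  row 16 [10000]: clauses=TFFTT -> 0
  row 17 [10001]: clauses=FFFTT -> 0
  row 18 [10010]: clauses=TFTTF -> 0
  row 19 [10011]: clauses=FFTTT -> 0
  row 20 [10100]: clauses=TFTTT -> 0
  row 21 [10101]: clauses=FFTTT -> 0
  row 22 [10110]: clauses=TFTTF -> 0
  row 23 [10111]: clauses=FFTTT -> 0
  row 24 [11000]: clauses=TFFFT -> 0
  row 25 [11001]: clauses=FFFFT -> 0
  row 26 [11010]: clauses=TFTFF -> 0
  row 27 [11011]: clauses=FFTFT -> 0
  row 28 [11100]: clauses=TFTFT -> 0
  row 29 [11101]: clauses=FFTFT -> 0
  row 30 [11110]: clauses=TFTFF -> 0
  row 31 [11111]: clauses=FFTFT -> 0
Full result column, 8 rows per line (x1,x2 fixed per line; x3,x4,x5 runs 000..111 left to right):
  rows 0-7 [x1,x2=00]: 00101010  (ones: 3)
  rows 8-15 [x1,x2=01]: 00000000  (ones: 0)
  rows 16-23 [x1,x2=10]: 00000000  (ones: 0)
  rows 24-31 [x1,x2=11]: 00000000  (ones: 0)
Satisfying assignments = 3+0+0+0 = 3

3


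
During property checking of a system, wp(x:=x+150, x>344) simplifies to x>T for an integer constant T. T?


Formula: wp(x:=E, P) = P[E/x] (substitute E for x in postcondition)
Step 1: Postcondition: x>344
Step 2: Substitute x+150 for x: x+150>344
Step 3: Solve for x: x > 344-150 = 194

194


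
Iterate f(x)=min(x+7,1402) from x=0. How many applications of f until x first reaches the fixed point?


Step 1: x=0, cap=1402, increment=7
Step 2: x grows by 7 each step until capped at 1402; fixed point is x=1402
Step 3: iterations = ceil(1402/7) = 201

201


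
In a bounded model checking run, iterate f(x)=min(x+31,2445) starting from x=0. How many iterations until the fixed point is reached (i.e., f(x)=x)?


Step 1: x=0, cap=2445, increment=31
Step 2: x grows by 31 each step until capped at 2445; fixed point is x=2445
Step 3: iterations = ceil(2445/31) = 79

79


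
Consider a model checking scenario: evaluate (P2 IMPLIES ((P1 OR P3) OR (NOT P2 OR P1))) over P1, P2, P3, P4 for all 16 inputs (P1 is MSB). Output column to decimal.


Formula: (P2 IMPLIES ((P1 OR P3) OR (NOT P2 OR P1))) over P1, P2, P3, P4 (16 rows)
Evaluate each row (bits = P1,P2,P3,P4, MSB first):
  row 0 [0000]: (0 IMPLIES ((0 OR 0) OR (NOT 0 OR 0))) -> 1
  row 1 [0001]: (0 IMPLIES ((0 OR 0) OR (NOT 0 OR 0))) -> 1
  row 2 [0010]: (0 IMPLIES ((0 OR 1) OR (NOT 0 OR 0))) -> 1
  row 3 [0011]: (0 IMPLIES ((0 OR 1) OR (NOT 0 OR 0))) -> 1
  row 4 [0100]: (1 IMPLIES ((0 OR 0) OR (NOT 1 OR 0))) -> 0
  row 5 [0101]: (1 IMPLIES ((0 OR 0) OR (NOT 1 OR 0))) -> 0
  row 6 [0110]: (1 IMPLIES ((0 OR 1) OR (NOT 1 OR 0))) -> 1
  row 7 [0111]: (1 IMPLIES ((0 OR 1) OR (NOT 1 OR 0))) -> 1
  row 8 [1000]: (0 IMPLIES ((1 OR 0) OR (NOT 0 OR 1))) -> 1
  row 9 [1001]: (0 IMPLIES ((1 OR 0) OR (NOT 0 OR 1))) -> 1
  row 10 [1010]: (0 IMPLIES ((1 OR 1) OR (NOT 0 OR 1))) -> 1
  row 11 [1011]: (0 IMPLIES ((1 OR 1) OR (NOT 0 OR 1))) -> 1
  row 12 [1100]: (1 IMPLIES ((1 OR 0) OR (NOT 1 OR 1))) -> 1
  row 13 [1101]: (1 IMPLIES ((1 OR 0) OR (NOT 1 OR 1))) -> 1
  row 14 [1110]: (1 IMPLIES ((1 OR 1) OR (NOT 1 OR 1))) -> 1
  row 15 [1111]: (1 IMPLIES ((1 OR 1) OR (NOT 1 OR 1))) -> 1
Full result column, 4 rows per line (P1,P2 fixed per line; P3,P4 runs 00..11 left to right):
  rows 0-3 [P1,P2=00]: 1111  = hex F
  rows 4-7 [P1,P2=01]: 0011  = hex 3
  rows 8-11 [P1,P2=10]: 1111  = hex F
  rows 12-15 [P1,P2=11]: 1111  = hex F
Output column (row 0 .. row 15) = 1111001111111111
Output column grouped in 4s = 1111 0011 1111 1111 = 0xF3FF
Convert to decimal digit by digit (value = value*16 + digit):
  F -> 15
  15*16 + 3 = 243
  243*16 + 15 (F) = 3903
  3903*16 + 15 (F) = 62463
Decimal = 62463

62463


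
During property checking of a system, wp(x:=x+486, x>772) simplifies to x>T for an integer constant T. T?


Formula: wp(x:=E, P) = P[E/x] (substitute E for x in postcondition)
Step 1: Postcondition: x>772
Step 2: Substitute x+486 for x: x+486>772
Step 3: Solve for x: x > 772-486 = 286

286


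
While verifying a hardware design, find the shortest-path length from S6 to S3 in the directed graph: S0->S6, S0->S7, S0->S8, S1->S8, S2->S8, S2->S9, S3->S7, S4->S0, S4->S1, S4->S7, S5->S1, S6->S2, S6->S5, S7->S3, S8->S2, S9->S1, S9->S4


BFS layer-by-layer from S6:
  dist 0: {S6}
  dist 1: {S2, S5}
  dist 2: {S1, S8, S9}
  dist 3: {S4}
  dist 4: {S0, S7}
  dist 5: {S3}
  -> S3 reached at distance 5
Shortest path length = 5

5


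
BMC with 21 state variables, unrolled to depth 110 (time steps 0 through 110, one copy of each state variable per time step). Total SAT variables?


BMC unrolls to depth k, creating one copy of each state var for steps 0..k.
Step count = 110 + 1 = 111 (steps 0 through 110)
Vars per step = 21
Total = 21 * 111 = 2331

2331


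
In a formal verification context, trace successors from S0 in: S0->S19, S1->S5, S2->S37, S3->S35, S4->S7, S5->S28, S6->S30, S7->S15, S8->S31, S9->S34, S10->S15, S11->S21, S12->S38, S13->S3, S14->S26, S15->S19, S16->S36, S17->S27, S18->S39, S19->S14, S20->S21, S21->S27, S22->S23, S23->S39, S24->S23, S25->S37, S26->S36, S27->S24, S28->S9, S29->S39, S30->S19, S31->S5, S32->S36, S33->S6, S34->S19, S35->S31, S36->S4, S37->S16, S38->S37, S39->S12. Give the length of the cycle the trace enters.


Trace from S0 until a state repeats:
  S0 -> S19 -> S14 -> S26 -> S36 -> S4 -> S7 -> S15 -> S19
S19 first seen at step 1, revisited at step 8.
Cycle length = 8 - 1 = 7

7


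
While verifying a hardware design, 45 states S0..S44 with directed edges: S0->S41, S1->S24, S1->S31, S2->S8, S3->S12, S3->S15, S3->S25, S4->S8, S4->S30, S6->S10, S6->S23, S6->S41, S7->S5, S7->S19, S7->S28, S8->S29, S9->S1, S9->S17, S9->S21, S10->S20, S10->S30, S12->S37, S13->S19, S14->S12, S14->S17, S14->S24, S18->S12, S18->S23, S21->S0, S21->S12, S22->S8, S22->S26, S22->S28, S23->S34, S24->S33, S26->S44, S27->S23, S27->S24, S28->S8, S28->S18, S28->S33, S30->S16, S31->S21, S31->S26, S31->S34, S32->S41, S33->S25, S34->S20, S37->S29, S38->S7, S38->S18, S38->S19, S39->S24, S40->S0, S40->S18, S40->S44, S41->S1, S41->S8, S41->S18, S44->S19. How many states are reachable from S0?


BFS from S0:
  layer 0: {S0}
  layer 1: {S41}
  layer 2: {S1, S8, S18}
  layer 3: {S12, S23, S24, S29, S31}
  layer 4: {S21, S26, S33, S34, S37}
  layer 5: {S20, S25, S44}
  layer 6: {S19}
Reachable set: {S0, S1, S8, S12, S18, S19, S20, S21, S23, S24, S25, S26, S29, S31, S33, S34, S37, S41, S44}
Count = 19

19


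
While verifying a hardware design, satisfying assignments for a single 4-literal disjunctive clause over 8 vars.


Step 1: Total=2^8=256
Step 2: Unsat when all 4 false: 2^4=16
Step 3: Sat=256-16=240

240


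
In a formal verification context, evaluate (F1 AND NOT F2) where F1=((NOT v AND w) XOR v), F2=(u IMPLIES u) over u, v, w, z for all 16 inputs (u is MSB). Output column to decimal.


F1 = ((NOT v AND w) XOR v)
F2 = (u IMPLIES u)
Counterexample to F1=>F2 is where F1=1 and F2=0.
Evaluate each row (bits = u,v,w,z, MSB first):
  row 0 [0000]: F1=0 F2=1 -> F1&~F2 -> 0
  row 1 [0001]: F1=0 F2=1 -> F1&~F2 -> 0
  row 2 [0010]: F1=1 F2=1 -> F1&~F2 -> 0
  row 3 [0011]: F1=1 F2=1 -> F1&~F2 -> 0
  row 4 [0100]: F1=1 F2=1 -> F1&~F2 -> 0
  row 5 [0101]: F1=1 F2=1 -> F1&~F2 -> 0
  row 6 [0110]: F1=1 F2=1 -> F1&~F2 -> 0
  row 7 [0111]: F1=1 F2=1 -> F1&~F2 -> 0
  row 8 [1000]: F1=0 F2=1 -> F1&~F2 -> 0
  row 9 [1001]: F1=0 F2=1 -> F1&~F2 -> 0
  row 10 [1010]: F1=1 F2=1 -> F1&~F2 -> 0
  row 11 [1011]: F1=1 F2=1 -> F1&~F2 -> 0
  row 12 [1100]: F1=1 F2=1 -> F1&~F2 -> 0
  row 13 [1101]: F1=1 F2=1 -> F1&~F2 -> 0
  row 14 [1110]: F1=1 F2=1 -> F1&~F2 -> 0
  row 15 [1111]: F1=1 F2=1 -> F1&~F2 -> 0
Full result column, 4 rows per line (u,v fixed per line; w,z runs 00..11 left to right):
  rows 0-3 [u,v=00]: 0000  = hex 0
  rows 4-7 [u,v=01]: 0000  = hex 0
  rows 8-11 [u,v=10]: 0000  = hex 0
  rows 12-15 [u,v=11]: 0000  = hex 0
Counterexample vector (row 0 .. row 15) = 0000000000000000
Output column grouped in 4s = 0000 0000 0000 0000 = 0x0000
Convert to decimal digit by digit (value = value*16 + digit):
  0 -> 0
  0*16 + 0 = 0
  0*16 + 0 = 0
  0*16 + 0 = 0
Decimal = 0

0


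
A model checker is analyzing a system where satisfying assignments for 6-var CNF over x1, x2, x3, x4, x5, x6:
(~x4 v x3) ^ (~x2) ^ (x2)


CNF with 3 clauses over 6 vars (64 assignments).
An assignment satisfies CNF iff every clause has >=1 true literal.
Check each row (bits = x1,x2,x3,x4,x5,x6; clause T/F shown):
  row 0 [000000]: clauses=TTF -> 0
  row 1 [000001]: clauses=TTF -> 0
  row 2 [000010]: clauses=TTF -> 0
  row 3 [000011]: clauses=TTF -> 0
  row 4 [000100]: clauses=FTF -> 0
  (every remaining row is evaluated the same way; all 64 results are listed next)
Full result column, 8 rows per line (x1,x2,x3 fixed per line; x4,x5,x6 runs 000..111 left to right):
  rows 0-7 [x1,x2,x3=000]: 00000000  (ones: 0)
  rows 8-15 [x1,x2,x3=001]: 00000000  (ones: 0)
  rows 16-23 [x1,x2,x3=010]: 00000000  (ones: 0)
  rows 24-31 [x1,x2,x3=011]: 00000000  (ones: 0)
  rows 32-39 [x1,x2,x3=100]: 00000000  (ones: 0)
  rows 40-47 [x1,x2,x3=101]: 00000000  (ones: 0)
  rows 48-55 [x1,x2,x3=110]: 00000000  (ones: 0)
  rows 56-63 [x1,x2,x3=111]: 00000000  (ones: 0)
Satisfying assignments = 0+0+0+0+0+0+0+0 = 0

0


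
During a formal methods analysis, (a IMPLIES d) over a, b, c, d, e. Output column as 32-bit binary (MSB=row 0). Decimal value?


Formula: (a IMPLIES d) over a, b, c, d, e (32 rows)
Evaluate each row (bits = a,b,c,d,e, MSB first):
  row 0 [00000]: (0 IMPLIES 0) -> 1
  row 1 [00001]: (0 IMPLIES 0) -> 1
  row 2 [00010]: (0 IMPLIES 1) -> 1
  row 3 [00011]: (0 IMPLIES 1) -> 1
  row 4 [00100]: (0 IMPLIES 0) -> 1
  row 5 [00101]: (0 IMPLIES 0) -> 1
  row 6 [00110]: (0 IMPLIES 1) -> 1
  row 7 [00111]: (0 IMPLIES 1) -> 1
  row 8 [01000]: (0 IMPLIES 0) -> 1
  row 9 [01001]: (0 IMPLIES 0) -> 1
  row 10 [01010]: (0 IMPLIES 1) -> 1
  row 11 [01011]: (0 IMPLIES 1) -> 1
  row 12 [01100]: (0 IMPLIES 0) -> 1
  row 13 [01101]: (0 IMPLIES 0) -> 1
  row 14 [01110]: (0 IMPLIES 1) -> 1
  row 15 [01111]: (0 IMPLIES 1) -> 1
  row 16 [10000]: (1 IMPLIES 0) -> 0
  row 17 [10001]: (1 IMPLIES 0) -> 0
  row 18 [10010]: (1 IMPLIES 1) -> 1
  row 19 [10011]: (1 IMPLIES 1) -> 1
  row 20 [10100]: (1 IMPLIES 0) -> 0
  row 21 [10101]: (1 IMPLIES 0) -> 0
  row 22 [10110]: (1 IMPLIES 1) -> 1
  row 23 [10111]: (1 IMPLIES 1) -> 1
  row 24 [11000]: (1 IMPLIES 0) -> 0
  row 25 [11001]: (1 IMPLIES 0) -> 0
  row 26 [11010]: (1 IMPLIES 1) -> 1
  row 27 [11011]: (1 IMPLIES 1) -> 1
  row 28 [11100]: (1 IMPLIES 0) -> 0
  row 29 [11101]: (1 IMPLIES 0) -> 0
  row 30 [11110]: (1 IMPLIES 1) -> 1
  row 31 [11111]: (1 IMPLIES 1) -> 1
Full result column, 4 rows per line (a,b,c fixed per line; d,e runs 00..11 left to right):
  rows 0-3 [a,b,c=000]: 1111  = hex F
  rows 4-7 [a,b,c=001]: 1111  = hex F
  rows 8-11 [a,b,c=010]: 1111  = hex F
  rows 12-15 [a,b,c=011]: 1111  = hex F
  rows 16-19 [a,b,c=100]: 0011  = hex 3
  rows 20-23 [a,b,c=101]: 0011  = hex 3
  rows 24-27 [a,b,c=110]: 0011  = hex 3
  rows 28-31 [a,b,c=111]: 0011  = hex 3
Output column (row 0 .. row 31) = 11111111111111110011001100110011
Output column grouped in 4s = 1111 1111 1111 1111 0011 0011 0011 0011 = 0xFFFF3333
Convert to decimal digit by digit (value = value*16 + digit):
  F -> 15
  15*16 + 15 (F) = 255
  255*16 + 15 (F) = 4095
  4095*16 + 15 (F) = 65535
  65535*16 + 3 = 1048563
  1048563*16 + 3 = 16777011
  16777011*16 + 3 = 268432179
  268432179*16 + 3 = 4294914867
Decimal = 4294914867

4294914867


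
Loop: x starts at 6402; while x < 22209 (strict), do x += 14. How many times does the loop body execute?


Step 1: x goes from 6402 toward 22209 by 14; the body runs while x<22209, so iterations = ceil((bound-start)/step)
Step 2: Distance=15807
Step 3: ceil(15807/14)=1130

1130


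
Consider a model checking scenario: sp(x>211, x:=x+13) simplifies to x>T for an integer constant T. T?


Formula: sp(P, x:=E) = exists old_x. (x = E[old_x/x]) AND P[old_x/x] (old_x is the value of x before the assignment; eliminate old_x by solving x = E[old_x/x] for old_x)
Step 1: Precondition P: x>211, i.e. old_x > 211
Step 2: Assignment gives x = old_x + 13, so old_x = x - 13
Step 3: Substitute into P: x - 13 > 211
Step 4: Simplify: x > 211+13 = 224

224


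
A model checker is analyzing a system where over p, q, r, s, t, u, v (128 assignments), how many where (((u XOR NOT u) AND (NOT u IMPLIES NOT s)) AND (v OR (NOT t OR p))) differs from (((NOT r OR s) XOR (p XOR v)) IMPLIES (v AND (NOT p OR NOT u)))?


F1 = (((u XOR NOT u) AND (NOT u IMPLIES NOT s)) AND (v OR (NOT t OR p)))
F2 = (((NOT r OR s) XOR (p XOR v)) IMPLIES (v AND (NOT p OR NOT u)))
Evaluate both on each of 128 rows (bits = p,q,r,s,t,u,v):
  row 0 [0000000]: F1=1 F2=0 (differ) -> 1
  row 1 [0000001]: F1=1 F2=1 -> 0
  row 2 [0000010]: F1=1 F2=0 (differ) -> 1
  row 3 [0000011]: F1=1 F2=1 -> 0
  row 4 [0000100]: F1=0 F2=0 -> 0
  (every remaining row is evaluated the same way; all 128 results are listed next)
Full result column, 8 rows per line (p,q,r,s fixed per line; t,u,v runs 000..111 left to right):
  rows 0-7 [p,q,r,s=0000]: 10100000  (ones: 2)
  rows 8-15 [p,q,r,s=0001]: 01100100  (ones: 3)
  rows 16-23 [p,q,r,s=0010]: 00001010  (ones: 2)
  rows 24-31 [p,q,r,s=0011]: 01100100  (ones: 3)
  rows 32-39 [p,q,r,s=0100]: 10100000  (ones: 2)
  rows 40-47 [p,q,r,s=0101]: 01100100  (ones: 3)
  rows 48-55 [p,q,r,s=0110]: 00001010  (ones: 2)
  rows 56-63 [p,q,r,s=0111]: 01100100  (ones: 3)
  rows 64-71 [p,q,r,s=1000]: 00010001  (ones: 2)
  rows 72-79 [p,q,r,s=1001]: 11011101  (ones: 6)
  rows 80-87 [p,q,r,s=1010]: 10101010  (ones: 4)
  rows 88-95 [p,q,r,s=1011]: 11011101  (ones: 6)
  rows 96-103 [p,q,r,s=1100]: 00010001  (ones: 2)
  rows 104-111 [p,q,r,s=1101]: 11011101  (ones: 6)
  rows 112-119 [p,q,r,s=1110]: 10101010  (ones: 4)
  rows 120-127 [p,q,r,s=1111]: 11011101  (ones: 6)
Disagreements = 2+3+2+3+2+3+2+3+2+6+4+6+2+6+4+6 = 56

56


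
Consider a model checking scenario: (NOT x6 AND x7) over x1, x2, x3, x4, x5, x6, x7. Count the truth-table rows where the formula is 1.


Formula: (NOT x6 AND x7) over 7 vars (128 rows)
Evaluate each row (x1, x2, x3, x4, x5, x6, x7 as bits, MSB first):
  row 0 [0000000]: (NOT 0 AND 0) -> 0
  row 1 [0000001]: (NOT 0 AND 1) -> 1
  row 2 [0000010]: (NOT 1 AND 0) -> 0
  row 3 [0000011]: (NOT 1 AND 1) -> 0
  row 4 [0000100]: (NOT 0 AND 0) -> 0
  (every remaining row is evaluated the same way; all 128 results are listed next)
Full result column, 8 rows per line (x1,x2,x3,x4 fixed per line; x5,x6,x7 runs 000..111 left to right):
  rows 0-7 [x1,x2,x3,x4=0000]: 01000100  (ones: 2)
  rows 8-15 [x1,x2,x3,x4=0001]: 01000100  (ones: 2)
  rows 16-23 [x1,x2,x3,x4=0010]: 01000100  (ones: 2)
  rows 24-31 [x1,x2,x3,x4=0011]: 01000100  (ones: 2)
  rows 32-39 [x1,x2,x3,x4=0100]: 01000100  (ones: 2)
  rows 40-47 [x1,x2,x3,x4=0101]: 01000100  (ones: 2)
  rows 48-55 [x1,x2,x3,x4=0110]: 01000100  (ones: 2)
  rows 56-63 [x1,x2,x3,x4=0111]: 01000100  (ones: 2)
  rows 64-71 [x1,x2,x3,x4=1000]: 01000100  (ones: 2)
  rows 72-79 [x1,x2,x3,x4=1001]: 01000100  (ones: 2)
  rows 80-87 [x1,x2,x3,x4=1010]: 01000100  (ones: 2)
  rows 88-95 [x1,x2,x3,x4=1011]: 01000100  (ones: 2)
  rows 96-103 [x1,x2,x3,x4=1100]: 01000100  (ones: 2)
  rows 104-111 [x1,x2,x3,x4=1101]: 01000100  (ones: 2)
  rows 112-119 [x1,x2,x3,x4=1110]: 01000100  (ones: 2)
  rows 120-127 [x1,x2,x3,x4=1111]: 01000100  (ones: 2)
Count of 1-rows = 2+2+2+2+2+2+2+2+2+2+2+2+2+2+2+2 = 32

32


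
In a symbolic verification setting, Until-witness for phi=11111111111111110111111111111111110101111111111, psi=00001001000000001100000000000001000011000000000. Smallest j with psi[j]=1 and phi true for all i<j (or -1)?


(phi U psi) at 0: need smallest j with psi[j]=1 and phi[i]=1 for all i in [0,j).
Scan from step 0:
  step 0: phi=1, psi=0 -> continue
  step 1: phi=1, psi=0 -> continue
  step 2: phi=1, psi=0 -> continue
  step 3: phi=1, psi=0 -> continue
  step 4: psi=1 and phi held for [0,4) -> witness found
Witness step = 4

4


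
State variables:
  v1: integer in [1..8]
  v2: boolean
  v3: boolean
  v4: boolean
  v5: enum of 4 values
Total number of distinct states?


State space = product of domain sizes of all variables.
Domain sizes:
  v1 (integer in [1..8]): 8
  v2 (boolean): 2
  v3 (boolean): 2
  v4 (boolean): 2
  v5 (enum of 4 values): 4
Product = 8 * 2 * 2 * 2 * 4 = 256

256


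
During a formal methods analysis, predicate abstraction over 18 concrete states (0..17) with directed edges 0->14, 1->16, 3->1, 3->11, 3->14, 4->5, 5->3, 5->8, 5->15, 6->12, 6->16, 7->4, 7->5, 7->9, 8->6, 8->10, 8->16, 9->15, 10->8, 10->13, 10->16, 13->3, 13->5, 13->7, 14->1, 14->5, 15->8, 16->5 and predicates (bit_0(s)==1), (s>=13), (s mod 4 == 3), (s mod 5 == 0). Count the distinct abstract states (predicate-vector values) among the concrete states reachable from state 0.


BFS from 0:
Concrete reachable: {0, 1, 3, 4, 5, 6, 7, 8, 9, 10, 11, 12, 13, 14, 15, 16}
Abstract via predicates (bit_0(s)==1), (s>=13), (s mod 4 == 3), (s mod 5 == 0):
  (0,0,0,0) <- {4, 6, 8, 12}
  (0,0,0,1) <- {0, 10}
  (0,1,0,0) <- {14, 16}
  (1,0,0,0) <- {1, 9}
  (1,0,0,1) <- {5}
  (1,0,1,0) <- {3, 7, 11}
  (1,1,0,0) <- {13}
  (1,1,1,1) <- {15}
Distinct abstract states = 8

8


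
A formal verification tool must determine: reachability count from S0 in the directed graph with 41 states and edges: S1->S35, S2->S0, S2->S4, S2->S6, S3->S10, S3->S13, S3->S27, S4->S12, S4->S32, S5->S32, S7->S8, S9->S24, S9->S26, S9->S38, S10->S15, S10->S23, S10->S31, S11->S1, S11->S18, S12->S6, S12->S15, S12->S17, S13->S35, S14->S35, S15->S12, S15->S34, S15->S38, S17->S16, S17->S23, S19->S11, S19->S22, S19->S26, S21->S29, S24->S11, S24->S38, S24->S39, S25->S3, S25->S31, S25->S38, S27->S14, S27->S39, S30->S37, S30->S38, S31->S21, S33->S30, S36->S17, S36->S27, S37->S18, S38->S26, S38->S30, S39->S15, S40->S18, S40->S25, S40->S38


BFS from S0:
  layer 0: {S0}
Reachable set: {S0}
Count = 1

1


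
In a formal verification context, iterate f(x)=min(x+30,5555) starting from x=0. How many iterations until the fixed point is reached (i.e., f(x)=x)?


Step 1: x=0, cap=5555, increment=30
Step 2: x grows by 30 each step until capped at 5555; fixed point is x=5555
Step 3: iterations = ceil(5555/30) = 186

186


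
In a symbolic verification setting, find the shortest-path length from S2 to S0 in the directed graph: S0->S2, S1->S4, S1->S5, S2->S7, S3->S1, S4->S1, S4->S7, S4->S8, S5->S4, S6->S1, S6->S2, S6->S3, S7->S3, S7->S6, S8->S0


BFS layer-by-layer from S2:
  dist 0: {S2}
  dist 1: {S7}
  dist 2: {S3, S6}
  dist 3: {S1}
  dist 4: {S4, S5}
  dist 5: {S8}
  dist 6: {S0}
  -> S0 reached at distance 6
Shortest path length = 6

6


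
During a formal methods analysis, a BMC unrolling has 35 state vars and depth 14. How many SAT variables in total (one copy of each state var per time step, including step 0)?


BMC unrolls to depth k, creating one copy of each state var for steps 0..k.
Step count = 14 + 1 = 15 (steps 0 through 14)
Vars per step = 35
Total = 35 * 15 = 525

525


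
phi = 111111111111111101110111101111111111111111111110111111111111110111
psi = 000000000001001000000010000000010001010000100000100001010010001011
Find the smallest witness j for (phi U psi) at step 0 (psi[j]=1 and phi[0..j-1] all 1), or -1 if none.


(phi U psi) at 0: need smallest j with psi[j]=1 and phi[i]=1 for all i in [0,j).
Scan from step 0:
  step 0: phi=1, psi=0 -> continue
  step 1: phi=1, psi=0 -> continue
  step 2: phi=1, psi=0 -> continue
  step 3: phi=1, psi=0 -> continue
  step 11: psi=1 and phi held for [0,11) -> witness found
Witness step = 11

11


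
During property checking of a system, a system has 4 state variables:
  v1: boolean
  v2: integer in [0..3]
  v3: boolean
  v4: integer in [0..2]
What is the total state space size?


State space = product of domain sizes of all variables.
Domain sizes:
  v1 (boolean): 2
  v2 (integer in [0..3]): 4
  v3 (boolean): 2
  v4 (integer in [0..2]): 3
Product = 2 * 4 * 2 * 3 = 48

48


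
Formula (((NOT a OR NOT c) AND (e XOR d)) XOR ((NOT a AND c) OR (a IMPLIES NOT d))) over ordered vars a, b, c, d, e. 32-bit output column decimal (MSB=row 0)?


Formula: (((NOT a OR NOT c) AND (e XOR d)) XOR ((NOT a AND c) OR (a IMPLIES NOT d))) over a, b, c, d, e (32 rows)
Evaluate each row (bits = a,b,c,d,e, MSB first):
  row 0 [00000]: (((NOT 0 OR NOT 0) AND (0 XOR 0)) XOR ((NOT 0 AND 0) OR (0 IMPLIES NOT 0))) -> 1
  row 1 [00001]: (((NOT 0 OR NOT 0) AND (1 XOR 0)) XOR ((NOT 0 AND 0) OR (0 IMPLIES NOT 0))) -> 0
  row 2 [00010]: (((NOT 0 OR NOT 0) AND (0 XOR 1)) XOR ((NOT 0 AND 0) OR (0 IMPLIES NOT 1))) -> 0
  row 3 [00011]: (((NOT 0 OR NOT 0) AND (1 XOR 1)) XOR ((NOT 0 AND 0) OR (0 IMPLIES NOT 1))) -> 1
  row 4 [00100]: (((NOT 0 OR NOT 1) AND (0 XOR 0)) XOR ((NOT 0 AND 1) OR (0 IMPLIES NOT 0))) -> 1
  row 5 [00101]: (((NOT 0 OR NOT 1) AND (1 XOR 0)) XOR ((NOT 0 AND 1) OR (0 IMPLIES NOT 0))) -> 0
  row 6 [00110]: (((NOT 0 OR NOT 1) AND (0 XOR 1)) XOR ((NOT 0 AND 1) OR (0 IMPLIES NOT 1))) -> 0
  row 7 [00111]: (((NOT 0 OR NOT 1) AND (1 XOR 1)) XOR ((NOT 0 AND 1) OR (0 IMPLIES NOT 1))) -> 1
  row 8 [01000]: (((NOT 0 OR NOT 0) AND (0 XOR 0)) XOR ((NOT 0 AND 0) OR (0 IMPLIES NOT 0))) -> 1
  row 9 [01001]: (((NOT 0 OR NOT 0) AND (1 XOR 0)) XOR ((NOT 0 AND 0) OR (0 IMPLIES NOT 0))) -> 0
  row 10 [01010]: (((NOT 0 OR NOT 0) AND (0 XOR 1)) XOR ((NOT 0 AND 0) OR (0 IMPLIES NOT 1))) -> 0
  row 11 [01011]: (((NOT 0 OR NOT 0) AND (1 XOR 1)) XOR ((NOT 0 AND 0) OR (0 IMPLIES NOT 1))) -> 1
  row 12 [01100]: (((NOT 0 OR NOT 1) AND (0 XOR 0)) XOR ((NOT 0 AND 1) OR (0 IMPLIES NOT 0))) -> 1
  row 13 [01101]: (((NOT 0 OR NOT 1) AND (1 XOR 0)) XOR ((NOT 0 AND 1) OR (0 IMPLIES NOT 0))) -> 0
  row 14 [01110]: (((NOT 0 OR NOT 1) AND (0 XOR 1)) XOR ((NOT 0 AND 1) OR (0 IMPLIES NOT 1))) -> 0
  row 15 [01111]: (((NOT 0 OR NOT 1) AND (1 XOR 1)) XOR ((NOT 0 AND 1) OR (0 IMPLIES NOT 1))) -> 1
  row 16 [10000]: (((NOT 1 OR NOT 0) AND (0 XOR 0)) XOR ((NOT 1 AND 0) OR (1 IMPLIES NOT 0))) -> 1
  row 17 [10001]: (((NOT 1 OR NOT 0) AND (1 XOR 0)) XOR ((NOT 1 AND 0) OR (1 IMPLIES NOT 0))) -> 0
  row 18 [10010]: (((NOT 1 OR NOT 0) AND (0 XOR 1)) XOR ((NOT 1 AND 0) OR (1 IMPLIES NOT 1))) -> 1
  row 19 [10011]: (((NOT 1 OR NOT 0) AND (1 XOR 1)) XOR ((NOT 1 AND 0) OR (1 IMPLIES NOT 1))) -> 0
  row 20 [10100]: (((NOT 1 OR NOT 1) AND (0 XOR 0)) XOR ((NOT 1 AND 1) OR (1 IMPLIES NOT 0))) -> 1
  row 21 [10101]: (((NOT 1 OR NOT 1) AND (1 XOR 0)) XOR ((NOT 1 AND 1) OR (1 IMPLIES NOT 0))) -> 1
  row 22 [10110]: (((NOT 1 OR NOT 1) AND (0 XOR 1)) XOR ((NOT 1 AND 1) OR (1 IMPLIES NOT 1))) -> 0
  row 23 [10111]: (((NOT 1 OR NOT 1) AND (1 XOR 1)) XOR ((NOT 1 AND 1) OR (1 IMPLIES NOT 1))) -> 0
  row 24 [11000]: (((NOT 1 OR NOT 0) AND (0 XOR 0)) XOR ((NOT 1 AND 0) OR (1 IMPLIES NOT 0))) -> 1
  row 25 [11001]: (((NOT 1 OR NOT 0) AND (1 XOR 0)) XOR ((NOT 1 AND 0) OR (1 IMPLIES NOT 0))) -> 0
  row 26 [11010]: (((NOT 1 OR NOT 0) AND (0 XOR 1)) XOR ((NOT 1 AND 0) OR (1 IMPLIES NOT 1))) -> 1
  row 27 [11011]: (((NOT 1 OR NOT 0) AND (1 XOR 1)) XOR ((NOT 1 AND 0) OR (1 IMPLIES NOT 1))) -> 0
  row 28 [11100]: (((NOT 1 OR NOT 1) AND (0 XOR 0)) XOR ((NOT 1 AND 1) OR (1 IMPLIES NOT 0))) -> 1
  row 29 [11101]: (((NOT 1 OR NOT 1) AND (1 XOR 0)) XOR ((NOT 1 AND 1) OR (1 IMPLIES NOT 0))) -> 1
  row 30 [11110]: (((NOT 1 OR NOT 1) AND (0 XOR 1)) XOR ((NOT 1 AND 1) OR (1 IMPLIES NOT 1))) -> 0
  row 31 [11111]: (((NOT 1 OR NOT 1) AND (1 XOR 1)) XOR ((NOT 1 AND 1) OR (1 IMPLIES NOT 1))) -> 0
Full result column, 4 rows per line (a,b,c fixed per line; d,e runs 00..11 left to right):
  rows 0-3 [a,b,c=000]: 1001  = hex 9
  rows 4-7 [a,b,c=001]: 1001  = hex 9
  rows 8-11 [a,b,c=010]: 1001  = hex 9
  rows 12-15 [a,b,c=011]: 1001  = hex 9
  rows 16-19 [a,b,c=100]: 1010  = hex A
  rows 20-23 [a,b,c=101]: 1100  = hex C
  rows 24-27 [a,b,c=110]: 1010  = hex A
  rows 28-31 [a,b,c=111]: 1100  = hex C
Output column (row 0 .. row 31) = 10011001100110011010110010101100
Output column grouped in 4s = 1001 1001 1001 1001 1010 1100 1010 1100 = 0x9999ACAC
Convert to decimal digit by digit (value = value*16 + digit):
  9 -> 9
  9*16 + 9 = 153
  153*16 + 9 = 2457
  2457*16 + 9 = 39321
  39321*16 + 10 (A) = 629146
  629146*16 + 12 (C) = 10066348
  10066348*16 + 10 (A) = 161061578
  161061578*16 + 12 (C) = 2576985260
Decimal = 2576985260

2576985260
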